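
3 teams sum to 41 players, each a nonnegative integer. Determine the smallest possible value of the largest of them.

If every one of the 3 were at most 13, the total would be at most 3 × 13 = 39 < 41.
Achievable: 2 of them at 14 and 1 at 13 total 41.

14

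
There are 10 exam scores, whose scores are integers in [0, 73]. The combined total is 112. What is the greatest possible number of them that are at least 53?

Suppose k of them are at least 53. Those contribute at least 53 each and the other 10 − k at least 0 each.
So the total is at least 53k + 0(10 − k) = 0 + 53k. This must be ≤ 112, giving k ≤ 2.
k = 2 is achieved by 2 values at 53 and 8 at 0, total 106; add 6 to one value (staying below 53) to reach 112.

2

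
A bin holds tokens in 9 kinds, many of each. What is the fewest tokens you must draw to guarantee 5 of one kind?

In the worst case you draw 4 of each of the 9 kinds: 9 × 4 = 36.
One more forces 5 of some kind, so 36 + 1 = 37.

37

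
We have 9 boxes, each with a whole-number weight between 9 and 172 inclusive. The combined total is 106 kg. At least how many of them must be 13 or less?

4

If only k of them are at most 13, the other 9 − k are at least 14, so the total is at least (9 − k)·14 + k·9.
This is ≤ 106, so (9 − k)·14 + 9k ≤ 106, which gives k ≥ 4.
Exactly 4 works: 4 values at 9 and 5 at 14 total 106.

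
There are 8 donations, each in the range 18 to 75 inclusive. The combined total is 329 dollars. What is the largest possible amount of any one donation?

75

Maximizing one value means minimizing the remaining 7.
The other 7 contribute at least 7 × 18 = 126, leaving at most 329 − 126 = 203.
But each donation is capped at 75, so the maximum is 75.
Achievable: one at 75 and the other 7 totalling 254, which fits since 7 × 18 ≤ 254 ≤ 7 × 75.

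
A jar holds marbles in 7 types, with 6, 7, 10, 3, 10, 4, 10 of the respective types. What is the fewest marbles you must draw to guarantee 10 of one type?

48

In the worst case you take as many as possible of each type without reaching 10: 6 + 7 + 9 + 3 + 9 + 4 + 9 = 47.
The next one must give 10 of some type, so 47 + 1 = 48.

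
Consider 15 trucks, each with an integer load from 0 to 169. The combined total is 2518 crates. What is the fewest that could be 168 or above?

Suppose at most 15 − j of them reach 168; then j values are ≤ 167 and the rest ≤ 169.
The total is then ≤ 167·j + 169·(15 − j) = 2535 − 2j. For this to be ≥ 2518 we need j ≤ 8, so at least 15 − 8 = 7 must reach 168.
Exactly 7 works: 7 values at 169 and 8 at 167 total 2519; lower one of the high values by 1 (still ≥ 168) to hit 2518.

7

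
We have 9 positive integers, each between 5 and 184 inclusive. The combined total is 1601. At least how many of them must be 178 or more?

2

If only k of them are at least 178, the other 9 − k are at most 177, so the total is at most k·184 + (9 − k)·177.
This must reach 1601, so k·184 + (9 − k)·177 ≥ 1601, giving k ≥ 2.
Exactly 2 works: 2 values at 184 and 7 at 177 total 1607; lower one of the high values by 6 (still ≥ 178) to hit 1601.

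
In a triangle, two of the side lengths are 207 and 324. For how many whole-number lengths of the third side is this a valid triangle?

The triangle inequality gives |207 − 324| < c < 207 + 324, i.e. 117 < c < 531.
So c can be any integer from 118 to 530: 413 values.

413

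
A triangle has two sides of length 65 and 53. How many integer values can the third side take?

105

The triangle inequality gives |65 − 53| < c < 65 + 53, i.e. 12 < c < 118.
So c can be any integer from 13 to 117: 105 values.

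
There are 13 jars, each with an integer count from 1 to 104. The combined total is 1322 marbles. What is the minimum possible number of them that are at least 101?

6

Suppose at most 13 − j of them reach 101; then j values are ≤ 100 and the rest ≤ 104.
The total is then ≤ 100·j + 104·(13 − j) = 1352 − 4j. For this to be ≥ 1322 we need j ≤ 7, so at least 13 − 7 = 6 must reach 101.
Exactly 6 works: 6 values at 104 and 7 at 100 total 1324; lower one of the high values by 2 (still ≥ 101) to hit 1322.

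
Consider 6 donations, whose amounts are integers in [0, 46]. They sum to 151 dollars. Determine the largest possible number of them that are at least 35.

Suppose k of them are at least 35. Those contribute at least 35 each and the other 6 − k at least 0 each.
So the total is at least 35k + 0(6 − k) = 0 + 35k. This must be ≤ 151, giving k ≤ 4.
k = 4 is achieved by 4 values at 35 and 2 at 0, total 140; add 11 to one value (staying below 35) to reach 151.

4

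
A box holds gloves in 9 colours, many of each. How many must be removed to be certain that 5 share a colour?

In the worst case you draw 4 of each of the 9 colours: 9 × 4 = 36.
One more forces 5 of some colour, so 36 + 1 = 37.

37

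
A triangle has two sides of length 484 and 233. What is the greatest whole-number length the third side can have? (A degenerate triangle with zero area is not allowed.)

The third side must be less than 484 + 233 = 717.
The largest integer below 717 is 716.

716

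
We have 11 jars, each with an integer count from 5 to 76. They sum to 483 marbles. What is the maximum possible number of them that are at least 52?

With k values at 52 or above and the rest at least 5, the sum is at least 55 + 47k.
Since the sum is 483, we need 47k ≤ 428, i.e. k ≤ 9.
k = 9 is achieved by 9 values at 52 and 2 at 5, total 478; add 5 to one value (staying below 52) to reach 483.

9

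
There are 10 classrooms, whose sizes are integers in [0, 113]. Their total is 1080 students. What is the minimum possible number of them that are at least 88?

If only k of them are at least 88, the other 10 − k are at most 87, so the total is at most k·113 + (10 − k)·87.
This must reach 1080, so k·113 + (10 − k)·87 ≥ 1080, giving k ≥ 9.
Exactly 9 works: 9 values at 113 and 1 at 87 total 1104; lower one of the high values by 24 (still ≥ 88) to hit 1080.

9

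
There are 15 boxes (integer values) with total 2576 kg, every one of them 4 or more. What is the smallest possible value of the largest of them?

The 15 values sum to 2576, so their maximum is at least ⌈2576/15⌉ = 172.
Achievable: 11 of them at 172 and 4 at 171 total 2576.

172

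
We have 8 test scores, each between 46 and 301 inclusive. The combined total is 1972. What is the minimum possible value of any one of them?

46

To make one score as small as possible, make the other 7 as large as possible.
The other 7 can take up 7 × 301 = 2107 ≥ 1972 − 46, so one score can sit at its floor of 46.
Achievable: one at 46 and the other 7 totalling 1926, which fits since 7 × 46 ≤ 1926 ≤ 7 × 301.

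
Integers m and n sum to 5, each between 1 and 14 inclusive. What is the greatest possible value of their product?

6

With m + n fixed, mn peaks when the two are closest together.
Taking m = 2 and n = 3 (both in [1, 14]) gives mn = 6.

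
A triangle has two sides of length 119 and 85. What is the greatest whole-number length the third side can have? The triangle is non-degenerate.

203

The third side must be less than 119 + 85 = 204.
The largest integer below 204 is 203.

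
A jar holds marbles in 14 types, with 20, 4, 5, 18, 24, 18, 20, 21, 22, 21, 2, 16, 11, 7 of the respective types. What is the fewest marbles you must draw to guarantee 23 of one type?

208

In the worst case you take as many as possible of each type without reaching 23: 20 + 4 + 5 + 18 + 22 + 18 + 20 + 21 + 22 + 21 + 2 + 16 + 11 + 7 = 207.
The next one must give 23 of some type, so 207 + 1 = 208.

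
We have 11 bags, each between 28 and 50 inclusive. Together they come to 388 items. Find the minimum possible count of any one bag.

Minimizing one value means maximizing the remaining 10.
The other 10 can take up 10 × 50 = 500 ≥ 388 − 28, so one bag can sit at its floor of 28.
Achievable: one at 28 and the other 10 totalling 360, which fits since 10 × 28 ≤ 360 ≤ 10 × 50.

28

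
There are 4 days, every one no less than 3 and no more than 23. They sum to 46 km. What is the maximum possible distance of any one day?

23

To make one day as large as possible, make the other 3 as small as possible.
The other 3 contribute at least 3 × 3 = 9, leaving at most 46 − 9 = 37.
But each day is capped at 23, so the maximum is 23.
Achievable: one at 23 and the other 3 totalling 23, which fits since 3 × 3 ≤ 23 ≤ 3 × 23.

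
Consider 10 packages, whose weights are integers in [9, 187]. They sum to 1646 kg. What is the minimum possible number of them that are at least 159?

Suppose at most 10 − j of them reach 159; then j values are ≤ 158 and the rest ≤ 187.
The total is then ≤ 158·j + 187·(10 − j) = 1870 − 29j. For this to be ≥ 1646 we need j ≤ 7, so at least 10 − 7 = 3 must reach 159.
Exactly 3 works: 3 values at 187 and 7 at 158 total 1667; lower one of the high values by 21 (still ≥ 159) to hit 1646.

3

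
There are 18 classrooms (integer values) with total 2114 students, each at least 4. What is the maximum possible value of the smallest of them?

The 18 values sum to 2114, so their minimum is at most ⌊2114/18⌋ = 117.
Taking 10 copies of 117 and 8 copies of 118 gives exactly 2114, so 117 is attained.

117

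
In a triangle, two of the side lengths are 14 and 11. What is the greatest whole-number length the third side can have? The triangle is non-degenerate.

24

The third side must be less than 14 + 11 = 25.
The largest integer below 25 is 24.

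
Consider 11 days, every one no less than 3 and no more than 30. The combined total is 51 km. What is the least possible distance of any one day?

3

Minimizing one value means maximizing the remaining 10.
The other 10 can take up 10 × 30 = 300 ≥ 51 − 3, so one day can sit at its floor of 3.
Achievable: one at 3 and the other 10 totalling 48, which fits since 10 × 3 ≤ 48 ≤ 10 × 30.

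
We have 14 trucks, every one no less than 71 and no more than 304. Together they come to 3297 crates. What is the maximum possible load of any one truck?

304

To make one truck as large as possible, make the other 13 as small as possible.
The other 13 contribute at least 13 × 71 = 923, leaving at most 3297 − 923 = 2374.
But each truck is capped at 304, so the maximum is 304.
Achievable: one at 304 and the other 13 totalling 2993, which fits since 13 × 71 ≤ 2993 ≤ 13 × 304.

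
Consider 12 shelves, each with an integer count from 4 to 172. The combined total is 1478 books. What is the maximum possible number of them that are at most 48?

4

Suppose k of them are at most 48. Those contribute at most 48 each and the rest at most 172 each.
So the total is at most 48k + 172(12 − k) = 2064 − 124k. This must still be ≥ 1478, so k ≤ 4.
k = 4 is achieved by 4 values at 48 and 8 at 172, total 1568; lower one of the 172's by 90 (still > 48) to reach 1478.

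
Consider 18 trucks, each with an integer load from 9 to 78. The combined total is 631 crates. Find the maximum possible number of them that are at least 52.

10

Suppose k of them are at least 52. Those contribute at least 52 each and the other 18 − k at least 9 each.
So the total is at least 52k + 9(18 − k) = 162 + 43k. This must be ≤ 631, giving k ≤ 10.
k = 10 is achieved by 10 values at 52 and 8 at 9, total 592; add 39 to one value (staying below 52) to reach 631.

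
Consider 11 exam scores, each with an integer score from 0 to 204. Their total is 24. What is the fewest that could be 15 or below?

10

If only k of them are at most 15, the other 11 − k are at least 16, so the total is at least (11 − k)·16 + k·0.
This is ≤ 24, so (11 − k)·16 + 0k ≤ 24, which gives k ≥ 10.
Exactly 10 works: 10 values at 0 and 1 at 16 total 16; raise one of the low values by 8 (still ≤ 15) to hit 24.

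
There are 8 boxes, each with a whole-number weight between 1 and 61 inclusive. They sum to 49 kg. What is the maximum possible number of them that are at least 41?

If k of the values are ≥ 41, the total is ≥ 41k + 1(8 − k).
Setting 41k + 1(8 − k) ≤ 49 gives 40k ≤ 41, so k ≤ 1.
k = 1 is achieved by 1 value at 41 and 7 at 1, total 48; add 1 to one value (staying below 41) to reach 49.

1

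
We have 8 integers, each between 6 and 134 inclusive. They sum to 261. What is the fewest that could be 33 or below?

Let j be the number exceeding 33. Then the total is ≥ 34·j + 6·(8 − j) = 48 + 28j.
So 28j ≤ 213 and j ≤ 7; hence at least 8 − 7 = 1 are ≤ 33.
Exactly 1 works: 1 value at 6 and 7 at 34 total 244; raise one of the low values by 17 (still ≤ 33) to hit 261.

1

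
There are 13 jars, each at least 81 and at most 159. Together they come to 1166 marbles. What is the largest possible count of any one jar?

To make one jar as large as possible, make the other 12 as small as possible.
The other 12 contribute at least 12 × 81 = 972, leaving at most 1166 − 972 = 194.
But each jar is capped at 159, so the maximum is 159.
Achievable: one at 159 and the other 12 totalling 1007, which fits since 12 × 81 ≤ 1007 ≤ 12 × 159.

159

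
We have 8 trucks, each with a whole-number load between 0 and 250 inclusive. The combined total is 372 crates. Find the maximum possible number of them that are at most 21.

7

Each value at 21 or below falls at least 250 − 21 = 229 short of the ceiling 250.
The ceiling total is 8 × 250 = 2000, and we need 372, so at most ⌊(2000 − 372)/229⌋ = 7 can be that low.
k = 7 is achieved by 7 values at 21 and 1 at 250, total 397; lower one of the 250's by 25 (still > 21) to reach 372.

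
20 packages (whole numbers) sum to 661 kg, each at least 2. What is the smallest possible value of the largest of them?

34

The average is 661/20 > 33, so not all 20 can be 33 or less; the largest is ≥ 34.
Taking 19 copies of 33 and 1 copy of 34 gives exactly 661, so 34 is attained.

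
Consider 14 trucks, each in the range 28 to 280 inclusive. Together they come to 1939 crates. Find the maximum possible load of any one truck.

To make one truck as large as possible, make the other 13 as small as possible.
The other 13 contribute at least 13 × 28 = 364, leaving at most 1939 − 364 = 1575.
But each truck is capped at 280, so the maximum is 280.
Achievable: one at 280 and the other 13 totalling 1659, which fits since 13 × 28 ≤ 1659 ≤ 13 × 280.

280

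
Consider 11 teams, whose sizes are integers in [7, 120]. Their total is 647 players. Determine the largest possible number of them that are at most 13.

6

Each value at 13 or below falls at least 120 − 13 = 107 short of the ceiling 120.
The ceiling total is 11 × 120 = 1320, and we need 647, so at most ⌊(1320 − 647)/107⌋ = 6 can be that low.
k = 6 is achieved by 6 values at 13 and 5 at 120, total 678; lower one of the 120's by 31 (still > 13) to reach 647.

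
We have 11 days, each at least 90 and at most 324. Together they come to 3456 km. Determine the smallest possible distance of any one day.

216

To make one day as small as possible, make the other 10 as large as possible.
The other 10 contribute at most 10 × 324 = 3240, leaving at least 3456 − 3240 = 216.
Since 216 ≥ 90, this is achievable: one at 216 and 10 at 324.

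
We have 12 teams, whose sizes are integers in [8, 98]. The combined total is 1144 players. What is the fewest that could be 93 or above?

Suppose at most 12 − j of them reach 93; then j values are ≤ 92 and the rest ≤ 98.
The total is then ≤ 92·j + 98·(12 − j) = 1176 − 6j. For this to be ≥ 1144 we need j ≤ 5, so at least 12 − 5 = 7 must reach 93.
Exactly 7 works: 7 values at 98 and 5 at 92 total 1146; lower one of the high values by 2 (still ≥ 93) to hit 1144.

7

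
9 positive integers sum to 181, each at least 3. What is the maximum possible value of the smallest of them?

If every one of the 9 were at least 21, the total would be at least 9 × 21 = 189 > 181.
Taking 8 copies of 20 and 1 copy of 21 gives exactly 181, so 20 is attained.

20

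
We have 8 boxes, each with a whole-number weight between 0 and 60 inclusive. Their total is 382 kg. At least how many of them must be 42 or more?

Suppose at most 8 − j of them reach 42; then j values are ≤ 41 and the rest ≤ 60.
The total is then ≤ 41·j + 60·(8 − j) = 480 − 19j. For this to be ≥ 382 we need j ≤ 5, so at least 8 − 5 = 3 must reach 42.
Exactly 3 works: 3 values at 60 and 5 at 41 total 385; lower one of the high values by 3 (still ≥ 42) to hit 382.

3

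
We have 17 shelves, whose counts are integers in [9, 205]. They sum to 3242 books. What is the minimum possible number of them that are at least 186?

5

Suppose at most 17 − j of them reach 186; then j values are ≤ 185 and the rest ≤ 205.
The total is then ≤ 185·j + 205·(17 − j) = 3485 − 20j. For this to be ≥ 3242 we need j ≤ 12, so at least 17 − 12 = 5 must reach 186.
Exactly 5 works: 5 values at 205 and 12 at 185 total 3245; lower one of the high values by 3 (still ≥ 186) to hit 3242.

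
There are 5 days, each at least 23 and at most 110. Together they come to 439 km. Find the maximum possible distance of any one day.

Maximizing one value means minimizing the remaining 4.
The other 4 contribute at least 4 × 23 = 92, leaving at most 439 − 92 = 347.
But each day is capped at 110, so the maximum is 110.
Achievable: one at 110 and the other 4 totalling 329, which fits since 4 × 23 ≤ 329 ≤ 4 × 110.

110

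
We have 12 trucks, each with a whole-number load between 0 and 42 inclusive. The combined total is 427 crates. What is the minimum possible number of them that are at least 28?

If only k of them are at least 28, the other 12 − k are at most 27, so the total is at most k·42 + (12 − k)·27.
This must reach 427, so k·42 + (12 − k)·27 ≥ 427, giving k ≥ 7.
Exactly 7 works: 7 values at 42 and 5 at 27 total 429; lower one of the high values by 2 (still ≥ 28) to hit 427.

7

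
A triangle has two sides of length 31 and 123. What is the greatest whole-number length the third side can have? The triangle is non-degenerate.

The third side must be less than 31 + 123 = 154.
The largest integer below 154 is 153.

153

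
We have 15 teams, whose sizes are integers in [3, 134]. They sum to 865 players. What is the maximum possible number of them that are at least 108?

With k values at 108 or above and the rest at least 3, the sum is at least 45 + 105k.
Since the sum is 865, we need 105k ≤ 820, i.e. k ≤ 7.
k = 7 is achieved by 7 values at 108 and 8 at 3, total 780; add 85 to one value (staying below 108) to reach 865.

7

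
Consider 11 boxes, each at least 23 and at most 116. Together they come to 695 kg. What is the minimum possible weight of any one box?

To make one box as small as possible, make the other 10 as large as possible.
The other 10 can take up 10 × 116 = 1160 ≥ 695 − 23, so one box can sit at its floor of 23.
Achievable: one at 23 and the other 10 totalling 672, which fits since 10 × 23 ≤ 672 ≤ 10 × 116.

23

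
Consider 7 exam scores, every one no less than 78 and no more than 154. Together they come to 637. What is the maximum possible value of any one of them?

154

Maximizing one value means minimizing the remaining 6.
The other 6 contribute at least 6 × 78 = 468, leaving at most 637 − 468 = 169.
But each score is capped at 154, so the maximum is 154.
Achievable: one at 154 and the other 6 totalling 483, which fits since 6 × 78 ≤ 483 ≤ 6 × 154.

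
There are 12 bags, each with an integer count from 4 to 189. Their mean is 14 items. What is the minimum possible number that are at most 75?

The total is 12 × 14 = 168.
Let j be the number exceeding 75. Then the total is ≥ 76·j + 4·(12 − j) = 48 + 72j.
So 72j ≤ 120 and j ≤ 1; hence at least 12 − 1 = 11 are ≤ 75.
Exactly 11 works: 11 values at 4 and 1 at 76 total 120; raise one of the low values by 48 (still ≤ 75) to hit 168.

11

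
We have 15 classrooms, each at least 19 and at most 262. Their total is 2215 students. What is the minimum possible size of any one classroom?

To make one classroom as small as possible, make the other 14 as large as possible.
The other 14 can take up 14 × 262 = 3668 ≥ 2215 − 19, so one classroom can sit at its floor of 19.
Achievable: one at 19 and the other 14 totalling 2196, which fits since 14 × 19 ≤ 2196 ≤ 14 × 262.

19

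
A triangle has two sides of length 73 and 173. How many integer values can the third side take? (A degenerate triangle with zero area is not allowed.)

The triangle inequality gives |73 − 173| < c < 73 + 173, i.e. 100 < c < 246.
So c can be any integer from 101 to 245: 145 values.

145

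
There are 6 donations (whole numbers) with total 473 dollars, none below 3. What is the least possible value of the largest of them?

79

If every one of the 6 were at most 78, the total would be at most 6 × 78 = 468 < 473.
Achievable: 5 of them at 79 and 1 at 78 total 473.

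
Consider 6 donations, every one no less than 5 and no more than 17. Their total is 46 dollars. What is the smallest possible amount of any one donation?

5

Minimizing one value means maximizing the remaining 5.
The other 5 can take up 5 × 17 = 85 ≥ 46 − 5, so one donation can sit at its floor of 5.
Achievable: one at 5 and the other 5 totalling 41, which fits since 5 × 5 ≤ 41 ≤ 5 × 17.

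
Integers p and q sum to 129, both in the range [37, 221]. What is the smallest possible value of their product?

3404

pq = p(129 − p) is concave in p, so over [37, 92] it is minimized at an endpoint.
At the endpoint p = 37, q = 129 − 37 = 92, so pq = 37 × 92 = 3404.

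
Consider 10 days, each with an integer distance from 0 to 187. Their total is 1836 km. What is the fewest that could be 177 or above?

If only k of them are at least 177, the other 10 − k are at most 176, so the total is at most k·187 + (10 − k)·176.
This must reach 1836, so k·187 + (10 − k)·176 ≥ 1836, giving k ≥ 7.
Exactly 7 works: 7 values at 187 and 3 at 176 total 1837; lower one of the high values by 1 (still ≥ 177) to hit 1836.

7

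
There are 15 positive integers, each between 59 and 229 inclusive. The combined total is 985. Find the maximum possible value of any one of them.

To make one integer as large as possible, make the other 14 as small as possible.
The other 14 contribute at least 14 × 59 = 826, leaving at most 985 − 826 = 159.
Since 159 ≤ 229, this is achievable: one at 159 and 14 at 59.

159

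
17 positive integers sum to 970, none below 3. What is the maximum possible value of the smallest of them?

The 17 values sum to 970, so their minimum is at most ⌊970/17⌋ = 57.
Taking 16 copies of 57 and 1 copy of 58 gives exactly 970, so 57 is attained.

57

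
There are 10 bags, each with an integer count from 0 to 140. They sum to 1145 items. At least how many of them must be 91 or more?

If only k of them are at least 91, the other 10 − k are at most 90, so the total is at most k·140 + (10 − k)·90.
This must reach 1145, so k·140 + (10 − k)·90 ≥ 1145, giving k ≥ 5.
Exactly 5 works: 5 values at 140 and 5 at 90 total 1150; lower one of the high values by 5 (still ≥ 91) to hit 1145.

5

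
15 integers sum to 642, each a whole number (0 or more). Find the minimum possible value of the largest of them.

The average is 642/15 > 42, so not all 15 can be 42 or less; the largest is ≥ 43.
Taking 3 copies of 42 and 12 copies of 43 gives exactly 642, so 43 is attained.

43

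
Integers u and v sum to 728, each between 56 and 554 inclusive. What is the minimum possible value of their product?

Since u + v is fixed, pushing one of them to its bound minimizes the product.
At the endpoint u = 174, v = 728 − 174 = 554, so uv = 174 × 554 = 96396.

96396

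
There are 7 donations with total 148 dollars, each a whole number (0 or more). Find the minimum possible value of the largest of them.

The 7 values sum to 148, so their maximum is at least ⌈148/7⌉ = 22.
Equality holds with 1 value of 22 and 6 values of 21.

22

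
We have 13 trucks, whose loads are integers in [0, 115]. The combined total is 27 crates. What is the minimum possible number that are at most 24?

12

Each value above 24 is at least 25, contributing at least 25 − 0 = 25 above the floor 0.
The sum exceeds the floor total 0 by 27, so at most ⌊27/25⌋ = 1 exceed 24, and at least 12 are ≤ 24.
Exactly 12 works: 12 values at 0 and 1 at 25 total 25; raise one of the low values by 2 (still ≤ 24) to hit 27.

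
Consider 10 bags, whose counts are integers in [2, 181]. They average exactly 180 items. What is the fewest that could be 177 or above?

8

The total is 10 × 180 = 1800.
Suppose at most 10 − j of them reach 177; then j values are ≤ 176 and the rest ≤ 181.
The total is then ≤ 176·j + 181·(10 − j) = 1810 − 5j. For this to be ≥ 1800 we need j ≤ 2, so at least 10 − 2 = 8 must reach 177.
Exactly 8 works: 8 values at 181 and 2 at 176 total 1800.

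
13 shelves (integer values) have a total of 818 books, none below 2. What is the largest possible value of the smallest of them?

The 13 values sum to 818, so their minimum is at most ⌊818/13⌋ = 62.
Achievable: 1 of them at 62 and 12 at 63 total 818.

62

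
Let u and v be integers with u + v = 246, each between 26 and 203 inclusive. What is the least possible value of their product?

8729

uv = u(246 − u) is concave in u, so over [43, 203] it is minimized at an endpoint.
At the endpoint u = 43, v = 246 − 43 = 203, so uv = 43 × 203 = 8729.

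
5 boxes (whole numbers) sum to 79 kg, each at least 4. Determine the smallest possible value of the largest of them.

16

The 5 values sum to 79, so their maximum is at least ⌈79/5⌉ = 16.
Taking 1 copy of 15 and 4 copies of 16 gives exactly 79, so 16 is attained.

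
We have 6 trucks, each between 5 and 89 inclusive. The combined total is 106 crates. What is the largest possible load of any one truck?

Maximizing one value means minimizing the remaining 5.
The other 5 contribute at least 5 × 5 = 25, leaving at most 106 − 25 = 81.
Since 81 ≤ 89, this is achievable: one at 81 and 5 at 5.

81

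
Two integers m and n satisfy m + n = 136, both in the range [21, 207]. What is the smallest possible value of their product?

Since m + n is fixed, pushing one of them to its bound minimizes the product.
The extreme feasible split is m = 21, n = 115, giving mn = 2415.

2415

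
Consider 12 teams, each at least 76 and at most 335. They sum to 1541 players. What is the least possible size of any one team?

76

Minimizing one value means maximizing the remaining 11.
The other 11 can take up 11 × 335 = 3685 ≥ 1541 − 76, so one team can sit at its floor of 76.
Achievable: one at 76 and the other 11 totalling 1465, which fits since 11 × 76 ≤ 1465 ≤ 11 × 335.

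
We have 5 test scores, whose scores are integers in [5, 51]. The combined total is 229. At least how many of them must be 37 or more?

If only k of them are at least 37, the other 5 − k are at most 36, so the total is at most k·51 + (5 − k)·36.
This must reach 229, so k·51 + (5 − k)·36 ≥ 229, giving k ≥ 4.
Exactly 4 works: 4 values at 51 and 1 at 36 total 240; lower one of the high values by 11 (still ≥ 37) to hit 229.

4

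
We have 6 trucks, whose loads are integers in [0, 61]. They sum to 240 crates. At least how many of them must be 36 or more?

Suppose at most 6 − j of them reach 36; then j values are ≤ 35 and the rest ≤ 61.
The total is then ≤ 35·j + 61·(6 − j) = 366 − 26j. For this to be ≥ 240 we need j ≤ 4, so at least 6 − 4 = 2 must reach 36.
Exactly 2 works: 2 values at 61 and 4 at 35 total 262; lower one of the high values by 22 (still ≥ 36) to hit 240.

2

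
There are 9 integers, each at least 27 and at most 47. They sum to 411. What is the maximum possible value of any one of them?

47

Maximizing one value means minimizing the remaining 8.
The other 8 contribute at least 8 × 27 = 216, leaving at most 411 − 216 = 195.
But each integer is capped at 47, so the maximum is 47.
Achievable: one at 47 and the other 8 totalling 364, which fits since 8 × 27 ≤ 364 ≤ 8 × 47.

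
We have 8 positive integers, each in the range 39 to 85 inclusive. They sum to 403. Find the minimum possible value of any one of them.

39

Minimizing one value means maximizing the remaining 7.
The other 7 can take up 7 × 85 = 595 ≥ 403 − 39, so one integer can sit at its floor of 39.
Achievable: one at 39 and the other 7 totalling 364, which fits since 7 × 39 ≤ 364 ≤ 7 × 85.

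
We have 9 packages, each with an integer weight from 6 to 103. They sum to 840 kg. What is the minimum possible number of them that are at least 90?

3

If only k of them are at least 90, the other 9 − k are at most 89, so the total is at most k·103 + (9 − k)·89.
This must reach 840, so k·103 + (9 − k)·89 ≥ 840, giving k ≥ 3.
Exactly 3 works: 3 values at 103 and 6 at 89 total 843; lower one of the high values by 3 (still ≥ 90) to hit 840.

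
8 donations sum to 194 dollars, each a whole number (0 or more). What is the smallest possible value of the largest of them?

25

The average is 194/8 > 24, so not all 8 can be 24 or less; the largest is ≥ 25.
Equality holds with 2 values of 25 and 6 values of 24.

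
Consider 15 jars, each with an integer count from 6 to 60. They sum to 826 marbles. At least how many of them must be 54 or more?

5

Suppose at most 15 − j of them reach 54; then j values are ≤ 53 and the rest ≤ 60.
The total is then ≤ 53·j + 60·(15 − j) = 900 − 7j. For this to be ≥ 826 we need j ≤ 10, so at least 15 − 10 = 5 must reach 54.
Exactly 5 works: 5 values at 60 and 10 at 53 total 830; lower one of the high values by 4 (still ≥ 54) to hit 826.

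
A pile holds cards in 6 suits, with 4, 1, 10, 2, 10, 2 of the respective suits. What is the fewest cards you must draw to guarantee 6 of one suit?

20

In the worst case you take as many as possible of each suit without reaching 6: 4 + 1 + 5 + 2 + 5 + 2 = 19.
The next one must give 6 of some suit, so 19 + 1 = 20.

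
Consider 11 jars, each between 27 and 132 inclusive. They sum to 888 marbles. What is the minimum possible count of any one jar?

27

To make one jar as small as possible, make the other 10 as large as possible.
The other 10 can take up 10 × 132 = 1320 ≥ 888 − 27, so one jar can sit at its floor of 27.
Achievable: one at 27 and the other 10 totalling 861, which fits since 10 × 27 ≤ 861 ≤ 10 × 132.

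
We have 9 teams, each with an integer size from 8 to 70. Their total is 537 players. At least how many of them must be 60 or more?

1

Each value short of 60 is at most 59, costing at least 70 − 59 = 11 against the maximum total of 630.
We can afford to lose at most 630 − 537 = 93, so at most ⌊93/11⌋ = 8 fall short, and at least 1 are ≥ 60.
Exactly 1 works: 1 value at 70 and 8 at 59 total 542; lower one of the high values by 5 (still ≥ 60) to hit 537.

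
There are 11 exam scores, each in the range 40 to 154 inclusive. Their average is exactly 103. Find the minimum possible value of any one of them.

40

To make one score as small as possible, make the other 10 as large as possible.
The total is 11 × 103 = 1133.
The other 10 can take up 10 × 154 = 1540 ≥ 1133 − 40, so one score can sit at its floor of 40.
Achievable: one at 40 and the other 10 totalling 1093, which fits since 10 × 40 ≤ 1093 ≤ 10 × 154.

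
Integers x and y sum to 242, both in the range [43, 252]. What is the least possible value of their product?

For a fixed sum, xy is smallest when x and y are as far apart as possible.
At the endpoint x = 43, y = 242 − 43 = 199, so xy = 43 × 199 = 8557.

8557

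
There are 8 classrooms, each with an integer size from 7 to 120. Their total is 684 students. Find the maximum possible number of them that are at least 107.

With k values at 107 or above and the rest at least 7, the sum is at least 56 + 100k.
Since the sum is 684, we need 100k ≤ 628, i.e. k ≤ 6.
k = 6 is achieved by 6 values at 107 and 2 at 7, total 656; add 28 to one value (staying below 107) to reach 684.

6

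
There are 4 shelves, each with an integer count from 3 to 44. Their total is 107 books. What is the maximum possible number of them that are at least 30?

Suppose k of them are at least 30. Those contribute at least 30 each and the other 4 − k at least 3 each.
So the total is at least 30k + 3(4 − k) = 12 + 27k. This must be ≤ 107, giving k ≤ 3.
k = 3 is achieved by 3 values at 30 and 1 at 3, total 93; add 14 to one value (staying below 30) to reach 107.

3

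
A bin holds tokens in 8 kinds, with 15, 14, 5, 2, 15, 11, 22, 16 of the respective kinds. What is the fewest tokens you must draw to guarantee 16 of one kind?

In the worst case you take as many as possible of each kind without reaching 16: 15 + 14 + 5 + 2 + 15 + 11 + 15 + 15 = 92.
The next one must give 16 of some kind, so 92 + 1 = 93.

93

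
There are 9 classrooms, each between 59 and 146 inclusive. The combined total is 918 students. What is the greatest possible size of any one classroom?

146

To make one classroom as large as possible, make the other 8 as small as possible.
The other 8 contribute at least 8 × 59 = 472, leaving at most 918 − 472 = 446.
But each classroom is capped at 146, so the maximum is 146.
Achievable: one at 146 and the other 8 totalling 772, which fits since 8 × 59 ≤ 772 ≤ 8 × 146.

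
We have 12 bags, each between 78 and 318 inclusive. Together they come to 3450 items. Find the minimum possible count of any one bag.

78

To make one bag as small as possible, make the other 11 as large as possible.
The other 11 can take up 11 × 318 = 3498 ≥ 3450 − 78, so one bag can sit at its floor of 78.
Achievable: one at 78 and the other 11 totalling 3372, which fits since 11 × 78 ≤ 3372 ≤ 11 × 318.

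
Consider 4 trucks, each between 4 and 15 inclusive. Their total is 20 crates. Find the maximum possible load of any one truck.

8

To make one truck as large as possible, make the other 3 as small as possible.
The other 3 contribute at least 3 × 4 = 12, leaving at most 20 − 12 = 8.
Since 8 ≤ 15, this is achievable: one at 8 and 3 at 4.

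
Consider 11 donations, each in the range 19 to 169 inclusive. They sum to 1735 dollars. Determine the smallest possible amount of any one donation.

45

Minimizing one value means maximizing the remaining 10.
The other 10 contribute at most 10 × 169 = 1690, leaving at least 1735 − 1690 = 45.
Since 45 ≥ 19, this is achievable: one at 45 and 10 at 169.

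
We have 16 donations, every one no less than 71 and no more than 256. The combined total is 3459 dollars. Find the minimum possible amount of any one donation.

Minimizing one value means maximizing the remaining 15.
The other 15 can take up 15 × 256 = 3840 ≥ 3459 − 71, so one donation can sit at its floor of 71.
Achievable: one at 71 and the other 15 totalling 3388, which fits since 15 × 71 ≤ 3388 ≤ 15 × 256.

71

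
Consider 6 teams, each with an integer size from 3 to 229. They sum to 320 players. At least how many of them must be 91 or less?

Each value above 91 is at least 92, contributing at least 92 − 3 = 89 above the floor 3.
The sum exceeds the floor total 18 by 302, so at most ⌊302/89⌋ = 3 exceed 91, and at least 3 are ≤ 91.
Exactly 3 works: 3 values at 3 and 3 at 92 total 285; raise one of the low values by 35 (still ≤ 91) to hit 320.

3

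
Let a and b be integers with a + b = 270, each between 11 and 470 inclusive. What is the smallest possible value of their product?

2849

Since a + b is fixed, pushing one of them to its bound minimizes the product.
The extreme feasible split is a = 11, b = 259, giving ab = 2849.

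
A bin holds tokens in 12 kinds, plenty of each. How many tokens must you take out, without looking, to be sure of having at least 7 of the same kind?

73

In the worst case you draw 6 of each of the 12 kinds: 12 × 6 = 72.
One more forces 7 of some kind, so 72 + 1 = 73.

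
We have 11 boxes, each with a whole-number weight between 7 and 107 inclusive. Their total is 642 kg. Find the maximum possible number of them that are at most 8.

5

Suppose k of them are at most 8. Those contribute at most 8 each and the rest at most 107 each.
So the total is at most 8k + 107(11 − k) = 1177 − 99k. This must still be ≥ 642, so k ≤ 5.
k = 5 is achieved by 5 values at 8 and 6 at 107, total 682; lower one of the 107's by 40 (still > 8) to reach 642.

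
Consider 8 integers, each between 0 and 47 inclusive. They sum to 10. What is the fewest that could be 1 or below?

Let j be the number exceeding 1. Then the total is ≥ 2·j + 0·(8 − j) = 0 + 2j.
So 2j ≤ 10 and j ≤ 5; hence at least 8 − 5 = 3 are ≤ 1.
Exactly 3 works: 3 values at 0 and 5 at 2 total 10.

3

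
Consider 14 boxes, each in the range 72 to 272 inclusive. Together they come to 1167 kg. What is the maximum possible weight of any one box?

231

To make one box as large as possible, make the other 13 as small as possible.
The other 13 contribute at least 13 × 72 = 936, leaving at most 1167 − 936 = 231.
Since 231 ≤ 272, this is achievable: one at 231 and 13 at 72.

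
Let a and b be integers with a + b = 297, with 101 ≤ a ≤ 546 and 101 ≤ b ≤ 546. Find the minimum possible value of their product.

19796

ab = a(297 − a) is concave in a, so over [101, 196] it is minimized at an endpoint.
The extreme feasible split is a = 101, b = 196, giving ab = 19796.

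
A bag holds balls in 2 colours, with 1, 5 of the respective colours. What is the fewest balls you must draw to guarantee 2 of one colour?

3

In the worst case you take as many as possible of each colour without reaching 2: 1 + 1 = 2.
The next one must give 2 of some colour, so 2 + 1 = 3.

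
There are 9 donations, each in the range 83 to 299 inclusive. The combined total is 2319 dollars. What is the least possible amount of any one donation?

To make one donation as small as possible, make the other 8 as large as possible.
The other 8 can take up 8 × 299 = 2392 ≥ 2319 − 83, so one donation can sit at its floor of 83.
Achievable: one at 83 and the other 8 totalling 2236, which fits since 8 × 83 ≤ 2236 ≤ 8 × 299.

83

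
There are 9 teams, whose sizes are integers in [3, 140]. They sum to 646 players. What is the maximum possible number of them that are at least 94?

If k of the values are ≥ 94, the total is ≥ 94k + 3(9 − k).
Setting 94k + 3(9 − k) ≤ 646 gives 91k ≤ 619, so k ≤ 6.
k = 6 is achieved by 6 values at 94 and 3 at 3, total 573; add 73 to one value (staying below 94) to reach 646.

6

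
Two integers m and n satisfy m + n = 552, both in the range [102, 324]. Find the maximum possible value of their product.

With m + n fixed, mn peaks when the two are closest together.
Taking m = 276 and n = 276 (both in [102, 324]) gives mn = 76176.

76176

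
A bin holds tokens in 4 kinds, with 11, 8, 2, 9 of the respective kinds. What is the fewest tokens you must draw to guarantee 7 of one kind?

In the worst case you take as many as possible of each kind without reaching 7: 6 + 6 + 2 + 6 = 20.
The next one must give 7 of some kind, so 20 + 1 = 21.

21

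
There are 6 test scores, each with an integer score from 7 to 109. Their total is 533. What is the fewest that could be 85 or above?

2

Each value short of 85 is at most 84, costing at least 109 − 84 = 25 against the maximum total of 654.
We can afford to lose at most 654 − 533 = 121, so at most ⌊121/25⌋ = 4 fall short, and at least 2 are ≥ 85.
Exactly 2 works: 2 values at 109 and 4 at 84 total 554; lower one of the high values by 21 (still ≥ 85) to hit 533.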